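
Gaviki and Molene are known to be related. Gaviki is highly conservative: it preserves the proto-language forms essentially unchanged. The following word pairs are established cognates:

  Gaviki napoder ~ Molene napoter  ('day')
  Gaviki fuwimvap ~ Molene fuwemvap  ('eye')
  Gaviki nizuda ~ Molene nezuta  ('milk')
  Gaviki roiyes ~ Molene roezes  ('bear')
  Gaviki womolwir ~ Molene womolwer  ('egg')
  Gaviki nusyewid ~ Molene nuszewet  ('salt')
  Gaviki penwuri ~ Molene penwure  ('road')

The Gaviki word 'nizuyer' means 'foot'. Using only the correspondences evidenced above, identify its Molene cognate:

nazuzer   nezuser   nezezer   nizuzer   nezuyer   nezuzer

nezuzer

nizuda ~ nezuta, nusyewid ~ nuszewet — Gaviki i corresponds to Molene e after a consonant, before a consonant other than r, m, n, p, b, f, v.
roiyes ~ roezes — Gaviki y corresponds to Molene z between vowels (before a front vowel).
Applying these to Gaviki 'nizuyer':
  nizuyer → nezuyer   (i→e after a consonant, before a consonant other than r, m, n, p, b, f, v)
  nezuyer → nezuzer   (y→z between vowels (before a front vowel))
So the Molene cognate is 'nezuzer'.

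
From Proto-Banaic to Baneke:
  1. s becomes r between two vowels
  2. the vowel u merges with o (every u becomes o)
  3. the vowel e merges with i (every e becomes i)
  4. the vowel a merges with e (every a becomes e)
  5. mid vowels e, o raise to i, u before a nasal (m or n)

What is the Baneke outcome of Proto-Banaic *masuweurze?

merowiorzi

Baneke: start from *masuweurze.
  rule 1 (rhotacism): masuweurze → maruweurze
  rule 2 (vowel merger): maruweurze → maroweorze
  rule 3 (vowel merger): maroweorze → marowiorzi
  rule 4 (vowel merger): marowiorzi → merowiorzi
  rule 5: no change — merowiorzi
  ⇒ Baneke merowiorzi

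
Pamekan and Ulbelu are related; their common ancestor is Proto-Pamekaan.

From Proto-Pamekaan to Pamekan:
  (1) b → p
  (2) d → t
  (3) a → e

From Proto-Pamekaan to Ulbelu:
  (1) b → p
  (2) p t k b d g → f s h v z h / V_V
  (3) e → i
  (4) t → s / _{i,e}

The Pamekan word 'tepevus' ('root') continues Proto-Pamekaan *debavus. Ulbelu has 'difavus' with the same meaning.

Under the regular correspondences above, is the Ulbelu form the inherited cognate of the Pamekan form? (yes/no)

yes

Derive the expected Ulbelu reflex of *debavus:
Ulbelu: *debavus > depavus > defavus > difavus  (by unconditioned shift, intervocalic lenition, vowel merger)
Ulbelu 'difavus' matches the regular reflex exactly, so the pair is cognate.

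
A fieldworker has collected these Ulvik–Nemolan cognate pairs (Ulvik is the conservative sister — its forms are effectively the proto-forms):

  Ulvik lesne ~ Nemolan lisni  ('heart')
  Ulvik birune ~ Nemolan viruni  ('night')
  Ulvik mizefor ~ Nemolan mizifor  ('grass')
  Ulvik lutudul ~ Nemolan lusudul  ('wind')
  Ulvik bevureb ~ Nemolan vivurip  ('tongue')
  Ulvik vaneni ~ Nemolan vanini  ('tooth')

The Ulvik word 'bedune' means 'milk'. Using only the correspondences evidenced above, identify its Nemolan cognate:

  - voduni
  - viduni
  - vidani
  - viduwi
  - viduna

viduni

bevureb ~ vivurip — Ulvik b corresponds to Nemolan v word-initially before a front vowel.
lesne ~ lisni — Ulvik e corresponds to Nemolan i after a consonant, before a consonant other than r, m, n, p, b, f, v.
lesne ~ lisni, birune ~ viruni — Ulvik e corresponds to Nemolan i word-finally.
Applying these to Ulvik 'bedune':
  bedune → vedune   (b→v word-initially before a front vowel)
  vedune → vidune   (e→i after a consonant, before a consonant other than r, m, n, p, b, f, v)
  vidune → viduni   (e→i word-finally)
So the Nemolan cognate is 'viduni'.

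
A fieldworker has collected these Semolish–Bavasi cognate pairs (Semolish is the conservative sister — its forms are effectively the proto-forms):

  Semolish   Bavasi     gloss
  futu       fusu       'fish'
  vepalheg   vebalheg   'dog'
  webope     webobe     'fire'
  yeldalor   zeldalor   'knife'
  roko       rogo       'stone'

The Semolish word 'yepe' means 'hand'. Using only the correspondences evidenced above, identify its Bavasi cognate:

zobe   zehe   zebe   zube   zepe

yeldalor ~ zeldalor — Semolish y corresponds to Bavasi z word-initially before a front vowel.
webope ~ webobe — Semolish p corresponds to Bavasi b between vowels (before a front vowel).
Applying these to Semolish 'yepe':
  yepe → zepe   (y→z word-initially before a front vowel)
  zepe → zebe   (p→b between vowels (before a front vowel))
So the Bavasi cognate is 'zebe'.

zebe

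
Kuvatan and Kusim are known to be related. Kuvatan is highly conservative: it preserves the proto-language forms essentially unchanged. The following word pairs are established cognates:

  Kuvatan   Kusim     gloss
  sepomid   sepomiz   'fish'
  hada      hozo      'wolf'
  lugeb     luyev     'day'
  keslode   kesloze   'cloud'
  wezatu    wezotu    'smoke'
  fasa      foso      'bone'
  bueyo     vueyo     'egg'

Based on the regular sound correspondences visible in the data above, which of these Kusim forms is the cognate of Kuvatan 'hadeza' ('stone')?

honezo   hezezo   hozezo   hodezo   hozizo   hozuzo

hada ~ hozo, wezatu ~ wezotu — Kuvatan a corresponds to Kusim o after a consonant, before a consonant other than r, m, n, p, b, f, v.
keslode ~ kesloze — Kuvatan d corresponds to Kusim z between vowels (before a front vowel).
hada ~ hozo, fasa ~ foso — Kuvatan a corresponds to Kusim o word-finally.
Applying these to Kuvatan 'hadeza':
  hadeza → hodeza   (a→o after a consonant, before a consonant other than r, m, n, p, b, f, v)
  hodeza → hozeza   (d→z between vowels (before a front vowel))
  hozeza → hozezo   (a→o word-finally)
So the Kusim cognate is 'hozezo'.

hozezo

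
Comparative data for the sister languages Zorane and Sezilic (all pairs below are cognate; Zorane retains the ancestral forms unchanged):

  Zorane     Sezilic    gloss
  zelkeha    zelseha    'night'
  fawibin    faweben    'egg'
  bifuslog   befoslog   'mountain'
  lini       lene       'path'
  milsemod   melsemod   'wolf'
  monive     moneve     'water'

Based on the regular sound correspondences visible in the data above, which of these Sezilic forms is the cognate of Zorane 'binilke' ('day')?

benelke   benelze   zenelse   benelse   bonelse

benelse

fawibin ~ faweben, lini ~ lene — Zorane i corresponds to Sezilic e after a consonant, before a nasal.
milsemod ~ melsemod — Zorane i corresponds to Sezilic e after a consonant, before a consonant other than r, m, n, p, b, f, v.
zelkeha ~ zelseha — Zorane k corresponds to Sezilic s after a consonant, before a front vowel.
Applying these to Zorane 'binilke':
  binilke → benilke   (i→e after a consonant, before a nasal)
  benilke → benelke   (i→e after a consonant, before a consonant other than r, m, n, p, b, f, v)
  benelke → benelse   (k→s after a consonant, before a front vowel)
So the Sezilic cognate is 'benelse'.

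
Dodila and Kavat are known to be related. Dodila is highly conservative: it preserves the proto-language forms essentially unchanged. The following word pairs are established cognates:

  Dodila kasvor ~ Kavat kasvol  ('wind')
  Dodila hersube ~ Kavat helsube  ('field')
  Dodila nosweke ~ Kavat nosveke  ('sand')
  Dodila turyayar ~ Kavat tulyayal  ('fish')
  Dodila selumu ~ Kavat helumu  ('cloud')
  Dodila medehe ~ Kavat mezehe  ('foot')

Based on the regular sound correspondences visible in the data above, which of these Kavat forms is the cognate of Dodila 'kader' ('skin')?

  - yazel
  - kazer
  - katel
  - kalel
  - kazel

kazel

medehe ~ mezehe — Dodila d corresponds to Kavat z between vowels (before a front vowel).
kasvor ~ kasvol, turyayar ~ tulyayal — Dodila r corresponds to Kavat l word-finally.
Applying these to Dodila 'kader':
  kader → kazer   (d→z between vowels (before a front vowel))
  kazer → kazel   (r→l word-finally)
So the Kavat cognate is 'kazel'.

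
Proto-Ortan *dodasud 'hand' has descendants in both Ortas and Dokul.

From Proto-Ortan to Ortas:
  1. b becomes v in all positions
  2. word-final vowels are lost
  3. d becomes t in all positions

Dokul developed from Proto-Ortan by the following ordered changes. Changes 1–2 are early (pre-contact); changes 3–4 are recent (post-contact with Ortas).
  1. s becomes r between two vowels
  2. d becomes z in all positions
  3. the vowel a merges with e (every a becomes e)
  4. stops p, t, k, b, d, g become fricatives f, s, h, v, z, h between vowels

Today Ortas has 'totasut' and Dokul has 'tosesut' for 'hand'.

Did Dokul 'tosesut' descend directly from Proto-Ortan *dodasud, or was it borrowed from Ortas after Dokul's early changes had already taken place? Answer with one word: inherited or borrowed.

borrowed

If inherited, *dodasud would pass through all of Dokul's changes:
Dokul: start from *dodasud.
  rule 1 (rhotacism): dodasud → dodarud
  rule 2 (unconditioned shift): dodarud → zozaruz
  rule 3 (vowel merger): zozaruz → zozeruz
  rule 4: no change — zozeruz
  ⇒ Dokul zozeruz
If borrowed from Ortas 'totasut' after the early changes, it would undergo only the recent ones:
  rule 3 (vowel merger): totasut → totesut
  rule 4 (intervocalic lenition): totesut → tosesut
  ⇒ as a loan: tosesut
Dokul 'tosesut' matches the loan outcome 'tosesut', not the inherited 'zozeruz' — it skipped the early Dokul changes, so it was borrowed from Ortas.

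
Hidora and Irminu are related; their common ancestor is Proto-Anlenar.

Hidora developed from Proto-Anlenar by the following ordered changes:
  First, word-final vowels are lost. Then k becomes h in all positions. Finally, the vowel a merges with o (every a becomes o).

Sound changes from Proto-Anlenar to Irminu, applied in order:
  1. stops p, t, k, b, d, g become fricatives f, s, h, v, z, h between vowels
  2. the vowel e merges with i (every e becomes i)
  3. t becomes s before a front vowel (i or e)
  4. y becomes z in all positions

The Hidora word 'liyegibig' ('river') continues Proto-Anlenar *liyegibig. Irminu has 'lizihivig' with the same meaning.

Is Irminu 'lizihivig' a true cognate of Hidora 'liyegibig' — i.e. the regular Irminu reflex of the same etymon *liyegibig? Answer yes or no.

Derive the expected Irminu reflex of *liyegibig:
Irminu: *liyegibig
  liyegibig → liyehivig   [intervocalic lenition]
  liyehivig → liyihivig   [vowel merger]
  liyihivig (rule 3 does not apply)
  liyihivig → lizihivig   [unconditioned shift]
  giving Irminu lizihivig.
Irminu 'lizihivig' matches the regular reflex exactly, so the pair is cognate.

yes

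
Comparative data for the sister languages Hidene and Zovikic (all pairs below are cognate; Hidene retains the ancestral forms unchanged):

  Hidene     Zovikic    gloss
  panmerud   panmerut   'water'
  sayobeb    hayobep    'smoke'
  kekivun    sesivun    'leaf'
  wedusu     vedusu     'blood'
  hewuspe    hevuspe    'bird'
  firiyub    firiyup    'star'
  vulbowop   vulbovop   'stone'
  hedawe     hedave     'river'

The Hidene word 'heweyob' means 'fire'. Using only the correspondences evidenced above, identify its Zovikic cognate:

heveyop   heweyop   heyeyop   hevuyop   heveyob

hedawe ~ hedave — Hidene w corresponds to Zovikic v between vowels (before a front vowel).
sayobeb ~ hayobep, firiyub ~ firiyup — Hidene b corresponds to Zovikic p word-finally.
Applying these to Hidene 'heweyob':
  heweyob → heveyob   (w→v between vowels (before a front vowel))
  heveyob → heveyop   (b→p word-finally)
So the Zovikic cognate is 'heveyop'.

heveyop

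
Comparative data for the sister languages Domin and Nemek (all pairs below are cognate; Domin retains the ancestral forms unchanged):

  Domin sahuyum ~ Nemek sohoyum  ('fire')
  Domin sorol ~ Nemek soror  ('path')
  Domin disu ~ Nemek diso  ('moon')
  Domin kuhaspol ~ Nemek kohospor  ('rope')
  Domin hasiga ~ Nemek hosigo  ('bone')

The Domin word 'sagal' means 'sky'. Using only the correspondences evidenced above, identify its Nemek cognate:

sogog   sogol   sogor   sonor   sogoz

sogor

sahuyum ~ sohoyum, kuhaspol ~ kohospor — Domin a corresponds to Nemek o after a consonant, before a consonant other than r, m, n, p, b, f, v.
sorol ~ soror, kuhaspol ~ kohospor — Domin l corresponds to Nemek r word-finally.
Applying these to Domin 'sagal':
  sagal → sogal   (a→o after a consonant, before a consonant other than r, m, n, p, b, f, v)
  sogal → sogol   (a→o after a consonant, before a consonant other than r, m, n, p, b, f, v)
  sogol → sogor   (l→r word-finally)
So the Nemek cognate is 'sogor'.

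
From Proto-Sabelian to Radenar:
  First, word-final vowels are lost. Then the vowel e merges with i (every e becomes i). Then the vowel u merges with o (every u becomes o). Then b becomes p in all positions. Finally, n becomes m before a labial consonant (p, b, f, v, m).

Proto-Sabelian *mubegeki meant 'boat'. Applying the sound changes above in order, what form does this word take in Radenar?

mopigik

Radenar: start from *mubegeki.
  rule 1 (apocope): mubegeki → mubegek
  rule 2 (vowel merger): mubegek → mubigik
  rule 3 (vowel merger): mubigik → mobigik
  rule 4 (unconditioned shift): mobigik → mopigik
  rule 5: no change — mopigik
  ⇒ Radenar mopigik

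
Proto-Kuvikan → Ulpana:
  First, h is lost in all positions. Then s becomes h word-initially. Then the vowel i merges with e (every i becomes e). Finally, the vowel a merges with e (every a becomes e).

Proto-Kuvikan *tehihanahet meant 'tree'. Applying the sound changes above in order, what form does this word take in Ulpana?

teeeneet

Ulpana: start from *tehihanahet.
  rule 1 (h-loss): tehihanahet → teianaet
  rule 2: no change — teianaet
  rule 3 (vowel merger): teianaet → teeanaet
  rule 4 (vowel merger): teeanaet → teeeneet
  ⇒ Ulpana teeeneet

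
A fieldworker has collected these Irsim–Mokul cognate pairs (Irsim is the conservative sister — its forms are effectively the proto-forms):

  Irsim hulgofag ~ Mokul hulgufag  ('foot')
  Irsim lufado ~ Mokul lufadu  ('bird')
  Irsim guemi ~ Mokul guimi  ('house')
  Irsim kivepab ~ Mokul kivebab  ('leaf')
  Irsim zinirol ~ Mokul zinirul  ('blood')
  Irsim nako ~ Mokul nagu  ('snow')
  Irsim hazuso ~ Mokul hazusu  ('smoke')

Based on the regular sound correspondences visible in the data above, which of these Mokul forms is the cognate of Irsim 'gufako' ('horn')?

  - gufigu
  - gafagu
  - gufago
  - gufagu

nako ~ nagu — Irsim k corresponds to Mokul g between vowels (before a back vowel).
lufado ~ lufadu, nako ~ nagu — Irsim o corresponds to Mokul u word-finally.
Applying these to Irsim 'gufako':
  gufako → gufago   (k→g between vowels (before a back vowel))
  gufago → gufagu   (o→u word-finally)
So the Mokul cognate is 'gufagu'.

gufagu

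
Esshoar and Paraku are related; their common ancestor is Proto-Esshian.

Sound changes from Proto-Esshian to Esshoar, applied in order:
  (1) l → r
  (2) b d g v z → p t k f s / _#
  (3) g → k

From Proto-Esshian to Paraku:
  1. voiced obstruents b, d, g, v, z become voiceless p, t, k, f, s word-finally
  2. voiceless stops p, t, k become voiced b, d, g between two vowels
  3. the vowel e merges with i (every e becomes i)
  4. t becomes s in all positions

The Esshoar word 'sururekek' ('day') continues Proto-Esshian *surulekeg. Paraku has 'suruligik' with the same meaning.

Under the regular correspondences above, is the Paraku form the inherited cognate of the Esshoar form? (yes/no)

Derive the expected Paraku reflex of *surulekeg:
Paraku: *surulekeg
  surulekeg → surulekek   [final devoicing]
  surulekek → surulegek   [intervocalic voicing]
  surulegek → suruligik   [vowel merger]
  suruligik (rule 4 does not apply)
  giving Paraku suruligik.
Paraku 'suruligik' matches the regular reflex exactly, so the pair is cognate.

yes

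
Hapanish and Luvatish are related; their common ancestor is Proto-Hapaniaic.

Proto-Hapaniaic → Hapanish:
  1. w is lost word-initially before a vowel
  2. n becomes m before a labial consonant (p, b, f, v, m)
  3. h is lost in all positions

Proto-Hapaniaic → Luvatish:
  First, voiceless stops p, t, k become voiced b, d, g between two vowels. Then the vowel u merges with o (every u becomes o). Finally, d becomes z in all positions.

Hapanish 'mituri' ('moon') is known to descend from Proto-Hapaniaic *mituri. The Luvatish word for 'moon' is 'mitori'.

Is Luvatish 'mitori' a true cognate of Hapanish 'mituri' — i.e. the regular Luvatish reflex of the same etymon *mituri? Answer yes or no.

no

Derive the expected Luvatish reflex of *mituri:
Luvatish: *mituri
  mituri → miduri   [intervocalic voicing]
  miduri → midori   [vowel merger]
  midori → mizori   [unconditioned shift]
  giving Luvatish mizori.
The regular Luvatish reflex would be 'mizori', but the attested form is 'mitori'. The correspondence is irregular, so they are not cognates (the Luvatish form has a different source).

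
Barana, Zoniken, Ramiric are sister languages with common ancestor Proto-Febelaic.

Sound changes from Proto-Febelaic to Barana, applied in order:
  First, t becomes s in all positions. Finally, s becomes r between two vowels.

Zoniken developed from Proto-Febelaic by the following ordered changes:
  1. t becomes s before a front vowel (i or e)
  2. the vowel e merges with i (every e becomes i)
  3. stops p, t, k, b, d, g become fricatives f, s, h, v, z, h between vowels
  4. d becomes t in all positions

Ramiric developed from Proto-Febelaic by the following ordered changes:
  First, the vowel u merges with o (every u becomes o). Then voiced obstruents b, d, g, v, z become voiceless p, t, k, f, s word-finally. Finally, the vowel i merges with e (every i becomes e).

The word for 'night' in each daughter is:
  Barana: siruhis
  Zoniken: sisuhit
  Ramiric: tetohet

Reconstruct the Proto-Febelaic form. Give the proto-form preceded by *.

Position 2: Barana has i, Zoniken has i, Ramiric has e. Barana preserves i here (none of its changes turn any other segment into i), so the proto-segment is *i.
Position 7: Barana has s, Zoniken has t, Ramiric has t. Taking the neighbouring segments as reconstructed: Barana s could go back to *t or *s; Zoniken t could go back to *t or *d; Ramiric t could go back to *t or *d — the one source consistent with every daughter is *t.
Position 1: Barana has s, Zoniken has s, Ramiric has t. Taking the neighbouring segments as reconstructed: Barana s could go back to *t or *s; Zoniken s could go back to *t or *s; Ramiric t can only go back to *t — the one source consistent with every daughter is *t.
Verify the candidate proto-form against each daughter:
Barana: *tituhit > sisuhis > siruhis  (by unconditioned shift, rhotacism)
Zoniken: start from *tituhit.
  rule 1 (palatalisation): tituhit → situhit
  rule 2: no change — situhit
  rule 3 (intervocalic lenition): situhit → sisuhit
  rule 4: no change — sisuhit
  ⇒ Zoniken sisuhit
Ramiric: start from *tituhit.
  rule 1 (vowel merger): tituhit → titohit
  rule 2: no change — titohit
  rule 3 (vowel merger): titohit → tetohet
  ⇒ Ramiric tetohet
*tituhit is the unique common source.

*tituhit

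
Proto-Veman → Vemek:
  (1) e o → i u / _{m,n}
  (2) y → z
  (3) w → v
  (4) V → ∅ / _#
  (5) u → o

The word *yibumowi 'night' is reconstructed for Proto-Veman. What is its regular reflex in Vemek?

zibomov

Vemek: *yibumowi
  yibumowi (rule 1 does not apply)
  yibumowi → zibumowi   [unconditioned shift]
  zibumowi → zibumovi   [unconditioned shift]
  zibumovi → zibumov   [apocope]
  zibumov → zibomov   [vowel merger]
  giving Vemek zibomov.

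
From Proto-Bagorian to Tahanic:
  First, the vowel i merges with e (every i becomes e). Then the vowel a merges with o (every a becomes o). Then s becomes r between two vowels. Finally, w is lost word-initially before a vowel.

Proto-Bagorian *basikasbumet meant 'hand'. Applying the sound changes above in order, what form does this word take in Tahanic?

Tahanic: *basikasbumet
  basikasbumet → basekasbumet   [vowel merger]
  basekasbumet → bosekosbumet   [vowel merger]
  bosekosbumet → borekosbumet   [rhotacism]
  borekosbumet (rule 4 does not apply)
  giving Tahanic borekosbumet.

borekosbumet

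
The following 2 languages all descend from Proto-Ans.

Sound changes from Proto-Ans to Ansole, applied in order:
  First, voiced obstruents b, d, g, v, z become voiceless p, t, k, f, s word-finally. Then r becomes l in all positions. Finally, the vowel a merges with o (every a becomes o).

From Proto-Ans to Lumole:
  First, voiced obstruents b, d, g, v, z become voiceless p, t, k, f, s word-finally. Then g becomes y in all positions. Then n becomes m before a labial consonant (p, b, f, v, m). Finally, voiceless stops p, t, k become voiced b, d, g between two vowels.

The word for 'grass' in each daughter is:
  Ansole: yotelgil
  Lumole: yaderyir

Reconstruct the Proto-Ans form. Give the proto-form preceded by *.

*yatergir

Position 2: Ansole has o, Lumole has a. Lumole preserves a here (none of its changes turn any other segment into a), so the proto-segment is *a.
Position 5: Ansole has l, Lumole has r. Lumole preserves r here (none of its changes turn any other segment into r), so the proto-segment is *r.
Continuing position by position gives *yatergir; check it forward:
Ansole: start from *yatergir.
  rule 1: no change — yatergir
  rule 2 (unconditioned shift): yatergir → yatelgil
  rule 3 (vowel merger): yatelgil → yotelgil
  ⇒ Ansole yotelgil
Lumole: *yatergir
  yatergir (rule 1 does not apply)
  yatergir → yateryir   [unconditioned shift]
  yateryir (rule 3 does not apply)
  yateryir → yaderyir   [intervocalic voicing]
  giving Lumole yaderyir.
Only *yatergir yields all of Ansole yotelgil, Lumole yaderyir.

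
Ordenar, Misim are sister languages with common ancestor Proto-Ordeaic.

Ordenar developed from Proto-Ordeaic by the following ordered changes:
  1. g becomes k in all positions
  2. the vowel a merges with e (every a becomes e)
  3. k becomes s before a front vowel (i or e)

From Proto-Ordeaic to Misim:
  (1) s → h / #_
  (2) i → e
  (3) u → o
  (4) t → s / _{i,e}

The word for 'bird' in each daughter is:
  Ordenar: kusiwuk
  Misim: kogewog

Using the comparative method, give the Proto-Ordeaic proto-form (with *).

*kugiwug

Position 7: Ordenar has k, Misim has g. Misim preserves g here (none of its changes turn any other segment into g), so the proto-segment is *g.
Position 4: Ordenar has i, Misim has e. Ordenar preserves i here (none of its changes turn any other segment into i), so the proto-segment is *i.
Position 2: Ordenar has u, Misim has o. Ordenar preserves u here (none of its changes turn any other segment into u), so the proto-segment is *u.
Continuing position by position gives *kugiwug; check it forward:
Ordenar: start from *kugiwug.
  rule 1 (unconditioned shift): kugiwug → kukiwuk
  rule 2: no change — kukiwuk
  rule 3 (palatalisation): kukiwuk → kusiwuk
  ⇒ Ordenar kusiwuk
Misim: *kugiwug > kugewug > kogewog  (by vowel merger, vowel merger)
Only *kugiwug yields all of Ordenar kusiwuk, Misim kogewog.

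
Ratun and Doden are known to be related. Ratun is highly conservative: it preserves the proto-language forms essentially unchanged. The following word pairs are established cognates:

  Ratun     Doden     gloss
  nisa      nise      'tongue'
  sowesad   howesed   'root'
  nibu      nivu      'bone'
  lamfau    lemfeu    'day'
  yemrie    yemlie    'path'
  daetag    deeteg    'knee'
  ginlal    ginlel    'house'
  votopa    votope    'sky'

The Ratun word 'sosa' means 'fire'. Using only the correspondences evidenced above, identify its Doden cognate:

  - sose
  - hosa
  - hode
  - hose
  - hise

hose

sowesad ~ howesed — Ratun s corresponds to Doden h word-initially before a back vowel.
nisa ~ nise, votopa ~ votope — Ratun a corresponds to Doden e word-finally.
Applying these to Ratun 'sosa':
  sosa → hosa   (s→h word-initially before a back vowel)
  hosa → hose   (a→e word-finally)
So the Doden cognate is 'hose'.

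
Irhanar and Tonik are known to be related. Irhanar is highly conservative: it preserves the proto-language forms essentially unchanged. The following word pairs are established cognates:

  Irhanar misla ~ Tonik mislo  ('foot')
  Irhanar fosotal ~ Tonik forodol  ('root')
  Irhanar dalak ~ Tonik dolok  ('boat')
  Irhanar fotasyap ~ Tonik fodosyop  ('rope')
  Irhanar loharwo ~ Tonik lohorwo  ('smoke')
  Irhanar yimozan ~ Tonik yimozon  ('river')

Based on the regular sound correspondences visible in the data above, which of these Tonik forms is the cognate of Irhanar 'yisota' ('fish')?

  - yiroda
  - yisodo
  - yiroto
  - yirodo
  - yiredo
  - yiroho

yirodo

fosotal ~ forodol — Irhanar s corresponds to Tonik r between vowels (before a back vowel).
fosotal ~ forodol, fotasyap ~ fodosyop — Irhanar t corresponds to Tonik d between vowels (before a back vowel).
misla ~ mislo — Irhanar a corresponds to Tonik o word-finally.
Applying these to Irhanar 'yisota':
  yisota → yirota   (s→r between vowels (before a back vowel))
  yirota → yiroda   (t→d between vowels (before a back vowel))
  yiroda → yirodo   (a→o word-finally)
So the Tonik cognate is 'yirodo'.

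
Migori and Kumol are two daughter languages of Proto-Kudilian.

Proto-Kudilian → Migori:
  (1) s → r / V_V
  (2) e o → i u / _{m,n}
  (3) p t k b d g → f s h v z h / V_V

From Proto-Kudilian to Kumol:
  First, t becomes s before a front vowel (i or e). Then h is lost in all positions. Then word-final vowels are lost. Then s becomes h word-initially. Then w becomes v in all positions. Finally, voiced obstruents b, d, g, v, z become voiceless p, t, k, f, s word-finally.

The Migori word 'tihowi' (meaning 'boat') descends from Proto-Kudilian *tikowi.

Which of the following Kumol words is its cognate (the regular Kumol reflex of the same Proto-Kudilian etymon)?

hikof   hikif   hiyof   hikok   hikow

Kumol: start from *tikowi.
  rule 1 (palatalisation): tikowi → sikowi
  rule 2: no change — sikowi
  rule 3 (apocope): sikowi → sikow
  rule 4 (debuccalisation): sikow → hikow
  rule 5 (unconditioned shift): hikow → hikov
  rule 6 (final devoicing): hikov → hikof
  ⇒ Kumol hikof

hikof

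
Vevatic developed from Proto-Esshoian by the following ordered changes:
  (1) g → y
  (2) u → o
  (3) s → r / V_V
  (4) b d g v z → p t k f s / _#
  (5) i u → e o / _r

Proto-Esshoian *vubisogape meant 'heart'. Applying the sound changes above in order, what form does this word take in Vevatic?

Vevatic: *vubisogape > vubisoyape > vobisoyape > vobiroyape > voberoyape  (by unconditioned shift, vowel merger, rhotacism, pre-rhotic lowering)

voberoyape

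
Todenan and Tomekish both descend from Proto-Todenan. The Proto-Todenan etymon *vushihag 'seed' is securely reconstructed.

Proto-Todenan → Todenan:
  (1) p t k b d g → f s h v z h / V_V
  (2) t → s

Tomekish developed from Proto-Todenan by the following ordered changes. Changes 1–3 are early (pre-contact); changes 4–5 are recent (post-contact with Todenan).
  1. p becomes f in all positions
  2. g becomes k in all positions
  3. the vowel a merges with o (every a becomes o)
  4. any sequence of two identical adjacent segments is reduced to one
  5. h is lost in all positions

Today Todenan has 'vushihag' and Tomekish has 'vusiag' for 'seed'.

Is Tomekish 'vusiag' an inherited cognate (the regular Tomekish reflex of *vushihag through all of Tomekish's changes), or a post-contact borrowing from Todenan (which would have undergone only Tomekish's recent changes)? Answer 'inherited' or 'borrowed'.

If inherited, *vushihag would pass through all of Tomekish's changes:
Tomekish: *vushihag
  vushihag (rule 1 does not apply)
  vushihag → vushihak   [unconditioned shift]
  vushihak → vushihok   [vowel merger]
  vushihok (rule 4 does not apply)
  vushihok → vusiok   [h-loss]
  giving Tomekish vusiok.
If borrowed from Todenan 'vushihag' after the early changes, it would undergo only the recent ones:
  rule 4 (degemination): no change (vushihag)
  rule 5 (h-loss): vushihag → vusiag
  ⇒ as a loan: vusiag
Tomekish 'vusiag' matches the loan outcome 'vusiag', not the inherited 'vusiok' — it skipped the early Tomekish changes, so it was borrowed from Todenan.

borrowed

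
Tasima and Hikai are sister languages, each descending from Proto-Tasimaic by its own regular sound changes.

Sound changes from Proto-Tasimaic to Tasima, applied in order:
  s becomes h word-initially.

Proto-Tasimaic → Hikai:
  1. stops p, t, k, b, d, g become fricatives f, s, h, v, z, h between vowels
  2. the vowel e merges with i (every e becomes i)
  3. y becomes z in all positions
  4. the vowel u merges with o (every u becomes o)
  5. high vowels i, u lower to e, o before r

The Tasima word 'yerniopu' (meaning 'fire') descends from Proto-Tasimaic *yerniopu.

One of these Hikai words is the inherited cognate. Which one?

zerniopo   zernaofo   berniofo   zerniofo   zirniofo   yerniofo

zerniofo

Hikai: start from *yerniopu.
  rule 1 (intervocalic lenition): yerniopu → yerniofu
  rule 2 (vowel merger): yerniofu → yirniofu
  rule 3 (unconditioned shift): yirniofu → zirniofu
  rule 4 (vowel merger): zirniofu → zirniofo
  rule 5 (pre-rhotic lowering): zirniofo → zerniofo
  ⇒ Hikai zerniofo
Only 'zerniofo' matches the regular Hikai development of *yerniopu.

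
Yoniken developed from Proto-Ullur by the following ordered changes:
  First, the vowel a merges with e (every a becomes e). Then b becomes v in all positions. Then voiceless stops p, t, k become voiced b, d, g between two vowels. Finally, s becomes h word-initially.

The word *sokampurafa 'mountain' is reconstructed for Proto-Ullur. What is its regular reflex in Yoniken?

Yoniken: *sokampurafa > sokempurefe > sogempurefe > hogempurefe  (by vowel merger, intervocalic voicing, debuccalisation)

hogempurefe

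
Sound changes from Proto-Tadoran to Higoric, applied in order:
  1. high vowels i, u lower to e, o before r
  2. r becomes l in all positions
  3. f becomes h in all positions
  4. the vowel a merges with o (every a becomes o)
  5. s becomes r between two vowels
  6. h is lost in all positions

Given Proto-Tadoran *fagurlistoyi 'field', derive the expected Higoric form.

Higoric: *fagurlistoyi > fagorlistoyi > fagollistoyi > hagollistoyi > hogollistoyi > ogollistoyi  (by pre-rhotic lowering, unconditioned shift, unconditioned shift, vowel merger, h-loss)

ogollistoyi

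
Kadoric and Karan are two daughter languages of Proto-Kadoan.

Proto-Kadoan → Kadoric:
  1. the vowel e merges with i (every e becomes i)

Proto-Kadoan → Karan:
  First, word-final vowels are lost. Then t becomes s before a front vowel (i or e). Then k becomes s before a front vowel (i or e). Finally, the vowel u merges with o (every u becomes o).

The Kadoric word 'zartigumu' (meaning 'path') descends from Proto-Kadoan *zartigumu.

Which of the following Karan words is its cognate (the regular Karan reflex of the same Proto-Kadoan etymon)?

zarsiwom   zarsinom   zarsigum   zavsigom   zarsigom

zarsigom

Karan: *zartigumu > zartigum > zarsigum > zarsigom  (by apocope, palatalisation, vowel merger)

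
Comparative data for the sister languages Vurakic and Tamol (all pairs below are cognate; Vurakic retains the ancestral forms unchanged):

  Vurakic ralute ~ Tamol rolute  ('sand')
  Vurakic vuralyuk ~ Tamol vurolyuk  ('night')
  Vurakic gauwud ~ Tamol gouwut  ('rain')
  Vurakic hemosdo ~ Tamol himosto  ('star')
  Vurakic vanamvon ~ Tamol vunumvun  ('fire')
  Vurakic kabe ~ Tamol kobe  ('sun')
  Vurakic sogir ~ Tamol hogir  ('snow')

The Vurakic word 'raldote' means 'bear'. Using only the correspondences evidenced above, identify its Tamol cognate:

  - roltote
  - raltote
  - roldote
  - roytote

ralute ~ rolute, vuralyuk ~ vurolyuk — Vurakic a corresponds to Tamol o after a consonant, before a consonant other than r, m, n, p, b, f, v.
hemosdo ~ himosto — Vurakic d corresponds to Tamol t after a consonant, before a back vowel.
Applying these to Vurakic 'raldote':
  raldote → roldote   (a→o after a consonant, before a consonant other than r, m, n, p, b, f, v)
  roldote → roltote   (d→t after a consonant, before a back vowel)
So the Tamol cognate is 'roltote'.

roltote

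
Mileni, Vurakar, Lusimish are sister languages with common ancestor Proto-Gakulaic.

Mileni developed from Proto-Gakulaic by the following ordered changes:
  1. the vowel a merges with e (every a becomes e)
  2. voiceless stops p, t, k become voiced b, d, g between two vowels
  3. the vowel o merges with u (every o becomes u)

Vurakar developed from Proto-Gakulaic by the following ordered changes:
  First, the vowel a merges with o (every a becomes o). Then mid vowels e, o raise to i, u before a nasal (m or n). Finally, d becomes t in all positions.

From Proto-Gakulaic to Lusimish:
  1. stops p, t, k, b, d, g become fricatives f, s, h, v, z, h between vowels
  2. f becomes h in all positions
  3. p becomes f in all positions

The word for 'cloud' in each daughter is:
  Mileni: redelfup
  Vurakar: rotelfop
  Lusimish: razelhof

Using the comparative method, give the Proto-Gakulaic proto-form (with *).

*radelfop

Position 8: Mileni has p, Vurakar has p, Lusimish has f. Mileni preserves p here (none of its changes turn any other segment into p), so the proto-segment is *p.
Position 3: Mileni has d, Vurakar has t, Lusimish has z. Taking the neighbouring segments as reconstructed: Mileni d could go back to *t or *d; Vurakar t could go back to *t or *d; Lusimish z could go back to *d or *z — the one source consistent with every daughter is *d.
Verify the candidate proto-form against each daughter:
Mileni: *radelfop
  radelfop → redelfop   [vowel merger]
  redelfop (rule 2 does not apply)
  redelfop → redelfup   [vowel merger]
  giving Mileni redelfup.
Vurakar: *radelfop > rodelfop > rotelfop  (by vowel merger, unconditioned shift)
Lusimish: start from *radelfop.
  rule 1 (intervocalic lenition): radelfop → razelfop
  rule 2 (unconditioned shift): razelfop → razelhop
  rule 3 (unconditioned shift): razelhop → razelhof
  ⇒ Lusimish razelhof
No other proto-form is consistent with every reflex, so the reconstruction is *radelfop.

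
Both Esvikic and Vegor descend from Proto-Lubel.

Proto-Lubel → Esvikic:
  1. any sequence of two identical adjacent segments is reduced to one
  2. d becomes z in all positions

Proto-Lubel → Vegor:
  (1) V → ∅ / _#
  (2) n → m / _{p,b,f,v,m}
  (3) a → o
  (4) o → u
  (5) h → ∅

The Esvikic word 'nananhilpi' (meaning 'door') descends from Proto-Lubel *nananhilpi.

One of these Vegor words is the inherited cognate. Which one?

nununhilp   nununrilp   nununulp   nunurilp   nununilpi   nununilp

Vegor: *nananhilpi > nananhilp > nononhilp > nununhilp > nununilp  (by apocope, vowel merger, vowel merger, h-loss)
Among the options, 'nununilp' alone shows every Vegor change applied in order.

nununilp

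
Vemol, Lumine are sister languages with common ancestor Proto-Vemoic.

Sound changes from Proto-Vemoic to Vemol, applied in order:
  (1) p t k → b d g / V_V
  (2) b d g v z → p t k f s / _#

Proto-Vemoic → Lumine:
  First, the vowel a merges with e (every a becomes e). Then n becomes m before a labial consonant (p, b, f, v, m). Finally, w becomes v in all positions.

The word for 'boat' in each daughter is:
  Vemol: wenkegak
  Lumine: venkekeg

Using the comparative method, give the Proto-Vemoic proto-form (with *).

Position 1: Vemol has w, Lumine has v. Vemol preserves w here (none of its changes turn any other segment into w), so the proto-segment is *w.
Position 8: Vemol has k, Lumine has g. Lumine preserves g here (none of its changes turn any other segment into g), so the proto-segment is *g.
Position 7: Vemol has a, Lumine has e. Vemol preserves a here (none of its changes turn any other segment into a), so the proto-segment is *a.
Verify the candidate proto-form against each daughter:
Vemol: *wenkekag
  wenkekag → wenkegag   [intervocalic voicing]
  wenkegag → wenkegak   [final devoicing]
  giving Vemol wenkegak.
Lumine: *wenkekag
  wenkekag → wenkekeg   [vowel merger]
  wenkekeg (rule 2 does not apply)
  wenkekeg → venkekeg   [unconditioned shift]
  giving Lumine venkekeg.
No other proto-form is consistent with every reflex, so the reconstruction is *wenkekag.

*wenkekag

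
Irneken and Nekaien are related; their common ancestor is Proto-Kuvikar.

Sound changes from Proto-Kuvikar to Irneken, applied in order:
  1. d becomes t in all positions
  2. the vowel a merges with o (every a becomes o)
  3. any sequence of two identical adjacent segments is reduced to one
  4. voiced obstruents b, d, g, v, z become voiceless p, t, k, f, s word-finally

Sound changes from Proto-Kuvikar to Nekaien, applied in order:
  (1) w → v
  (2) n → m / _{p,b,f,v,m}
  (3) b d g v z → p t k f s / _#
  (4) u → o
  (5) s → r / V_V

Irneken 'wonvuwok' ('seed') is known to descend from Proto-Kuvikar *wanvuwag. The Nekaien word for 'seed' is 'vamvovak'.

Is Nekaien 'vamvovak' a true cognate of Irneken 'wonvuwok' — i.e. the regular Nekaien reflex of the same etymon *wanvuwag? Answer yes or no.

yes

Derive the expected Nekaien reflex of *wanvuwag:
Nekaien: start from *wanvuwag.
  rule 1 (unconditioned shift): wanvuwag → vanvuvag
  rule 2 (nasal place assimilation): vanvuvag → vamvuvag
  rule 3 (final devoicing): vamvuvag → vamvuvak
  rule 4 (vowel merger): vamvuvak → vamvovak
  rule 5: no change — vamvovak
  ⇒ Nekaien vamvovak
Nekaien 'vamvovak' matches the regular reflex exactly, so the pair is cognate.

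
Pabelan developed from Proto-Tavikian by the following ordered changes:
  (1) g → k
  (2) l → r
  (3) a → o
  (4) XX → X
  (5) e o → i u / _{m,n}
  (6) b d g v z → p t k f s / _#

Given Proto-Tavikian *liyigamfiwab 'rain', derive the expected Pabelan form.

riyikumfiwop

Pabelan: start from *liyigamfiwab.
  rule 1 (unconditioned shift): liyigamfiwab → liyikamfiwab
  rule 2 (unconditioned shift): liyikamfiwab → riyikamfiwab
  rule 3 (vowel merger): riyikamfiwab → riyikomfiwob
  rule 4: no change — riyikomfiwob
  rule 5 (pre-nasal raising): riyikomfiwob → riyikumfiwob
  rule 6 (final devoicing): riyikumfiwob → riyikumfiwop
  ⇒ Pabelan riyikumfiwop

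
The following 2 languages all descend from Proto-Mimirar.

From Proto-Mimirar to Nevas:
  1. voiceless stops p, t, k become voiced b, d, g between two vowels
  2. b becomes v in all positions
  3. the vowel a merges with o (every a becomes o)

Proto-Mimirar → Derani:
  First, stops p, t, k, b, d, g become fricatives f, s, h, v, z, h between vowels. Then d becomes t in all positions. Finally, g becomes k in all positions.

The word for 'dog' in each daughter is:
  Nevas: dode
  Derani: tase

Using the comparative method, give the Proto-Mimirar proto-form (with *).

Position 1: Nevas has d, Derani has t. Taking the neighbouring segments as reconstructed: Nevas d can only go back to *d; Derani t could go back to *t or *d — the one source consistent with every daughter is *d.
Position 2: Nevas has o, Derani has a. Derani preserves a here (none of its changes turn any other segment into a), so the proto-segment is *a.
This points to *date. Verify forward in each daughter:
Nevas: start from *date.
  rule 1 (intervocalic voicing): date → dade
  rule 2: no change — dade
  rule 3 (vowel merger): dade → dode
  ⇒ Nevas dode
Derani: *date
  date → dase   [intervocalic lenition]
  dase → tase   [unconditioned shift]
  tase (rule 3 does not apply)
  giving Derani tase.
Only *date yields all of Nevas dode, Derani tase.

*date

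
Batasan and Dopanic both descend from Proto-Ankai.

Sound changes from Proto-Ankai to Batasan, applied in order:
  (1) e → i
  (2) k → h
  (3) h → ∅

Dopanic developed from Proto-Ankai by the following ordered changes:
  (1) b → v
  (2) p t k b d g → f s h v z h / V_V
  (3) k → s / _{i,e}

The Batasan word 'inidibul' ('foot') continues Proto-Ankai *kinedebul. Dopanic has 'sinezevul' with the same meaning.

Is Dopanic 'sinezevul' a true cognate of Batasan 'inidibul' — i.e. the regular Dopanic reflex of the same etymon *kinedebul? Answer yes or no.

Derive the expected Dopanic reflex of *kinedebul:
Dopanic: start from *kinedebul.
  rule 1 (unconditioned shift): kinedebul → kinedevul
  rule 2 (intervocalic lenition): kinedevul → kinezevul
  rule 3 (palatalisation): kinezevul → sinezevul
  ⇒ Dopanic sinezevul
Dopanic 'sinezevul' matches the regular reflex exactly, so the pair is cognate.

yes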